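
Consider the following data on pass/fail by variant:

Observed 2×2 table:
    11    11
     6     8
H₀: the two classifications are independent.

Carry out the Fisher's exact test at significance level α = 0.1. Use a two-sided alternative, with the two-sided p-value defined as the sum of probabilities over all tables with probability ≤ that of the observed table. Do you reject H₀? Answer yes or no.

reject H₀: no

Margins: r₁=22, r₂=14, c₁=17, c₂=19, n=36
p_obs = C(22,11)·C(14,6)/C(36,17); sum pmf over tables with pmf ≤ p_obs
p-value (two-sided) = 0.74187
At α=0.1: p ≥ α → fail to reject H₀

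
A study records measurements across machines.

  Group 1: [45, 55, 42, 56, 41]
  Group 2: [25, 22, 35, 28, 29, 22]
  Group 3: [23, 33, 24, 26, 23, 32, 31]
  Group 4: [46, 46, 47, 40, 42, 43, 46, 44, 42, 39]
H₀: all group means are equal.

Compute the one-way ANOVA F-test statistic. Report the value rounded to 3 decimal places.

Group means [47.80, 26.83, 27.43, 43.50], grand mean 36.679
SSB = Σnᵢ(x̄ᵢ−x̄)² = 2264.260; SSW = ΣΣ(x−x̄ᵢ)² = 515.848
MSB = 2264.260/3 = 754.7532; MSW = 515.848/24 = 21.4937
F = MSB/MSW = 35.1152
df = (3, 24)

test statistic = 35.115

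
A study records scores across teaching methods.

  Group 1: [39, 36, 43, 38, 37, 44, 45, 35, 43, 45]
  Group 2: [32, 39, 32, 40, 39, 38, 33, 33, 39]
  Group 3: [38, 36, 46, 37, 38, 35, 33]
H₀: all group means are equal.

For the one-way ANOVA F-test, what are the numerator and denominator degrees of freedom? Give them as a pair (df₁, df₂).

k = 3 groups, N = 26 total
df = (k−1, N−k) = (3−1, 26−3) = (2, 23)

degrees of freedom = [2, 23]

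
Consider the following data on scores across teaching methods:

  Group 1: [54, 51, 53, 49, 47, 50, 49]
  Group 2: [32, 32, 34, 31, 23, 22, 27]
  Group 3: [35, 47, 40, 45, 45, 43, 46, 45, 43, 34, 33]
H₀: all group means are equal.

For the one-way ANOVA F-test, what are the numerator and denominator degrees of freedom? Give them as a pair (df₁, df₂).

degrees of freedom = [2, 22]

k = 3 groups, N = 25 total
df = (k−1, N−k) = (3−1, 25−3) = (2, 22)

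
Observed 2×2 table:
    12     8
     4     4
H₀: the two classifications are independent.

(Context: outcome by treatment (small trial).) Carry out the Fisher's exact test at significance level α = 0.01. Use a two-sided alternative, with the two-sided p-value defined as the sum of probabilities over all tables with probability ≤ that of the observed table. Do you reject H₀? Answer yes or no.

Margins: r₁=20, r₂=8, c₁=16, c₂=12, n=28
p_obs = C(20,12)·C(8,4)/C(28,16); sum pmf over tables with pmf ≤ p_obs
p-value (two-sided) = 0.69082
At α=0.01: p ≥ α → fail to reject H₀

reject H₀: no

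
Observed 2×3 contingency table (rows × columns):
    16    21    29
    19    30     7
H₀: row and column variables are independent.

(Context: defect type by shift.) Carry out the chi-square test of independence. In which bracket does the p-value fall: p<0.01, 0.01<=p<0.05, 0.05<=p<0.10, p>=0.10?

Row totals [66, 56], col totals [35, 51, 36], n=122
χ² = (16−18.93)²/18.93 + (21−27.59)²/27.59 + (29−19.48)²/19.48 + (19−16.07)²/16.07 + (30−23.41)²/23.41 + (7−16.52)²/16.52 = 14.5680
df = 2
p-value (upper-tail) = 0.00069
→ bracket: p<0.01

p-value bracket: p<0.01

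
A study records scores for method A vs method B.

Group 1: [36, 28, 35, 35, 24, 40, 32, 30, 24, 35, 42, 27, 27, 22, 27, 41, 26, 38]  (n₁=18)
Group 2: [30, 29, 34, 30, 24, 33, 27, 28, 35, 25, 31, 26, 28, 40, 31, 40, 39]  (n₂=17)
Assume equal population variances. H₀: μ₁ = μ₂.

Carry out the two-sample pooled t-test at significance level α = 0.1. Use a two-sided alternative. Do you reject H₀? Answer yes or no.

reject H₀: no

x̄₁=31.611, s₁=6.326, n₁=18
x̄₂=31.176, s₂=5.028, n₂=17
s_p² = [17·6.326² + 16·5.028²]/33 = 32.8712
SE = √(s_p²·(1/18+1/17)) = 1.9390
t = (31.611−31.176)/1.9390 = 0.2242
df = 33
p-value (two-sided) = 0.82402
At α=0.1: p ≥ α → fail to reject H₀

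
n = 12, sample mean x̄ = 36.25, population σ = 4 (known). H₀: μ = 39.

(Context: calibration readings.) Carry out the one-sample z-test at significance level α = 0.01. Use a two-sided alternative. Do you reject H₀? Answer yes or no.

reject H₀: no

SE = σ/√n = 4/√12 = 1.1547
z = (x̄−μ₀)/SE = (36.25−39)/1.1547 = -2.3816
p-value (two-sided) = 0.01724
At α=0.01: p ≥ α → fail to reject H₀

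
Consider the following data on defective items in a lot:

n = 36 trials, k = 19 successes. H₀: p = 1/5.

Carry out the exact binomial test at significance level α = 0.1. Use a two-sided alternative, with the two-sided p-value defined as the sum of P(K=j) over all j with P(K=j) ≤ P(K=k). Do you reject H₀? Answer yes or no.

reject H₀: yes

Exact binomial: n=36, k=19, p₀=1/5=0.2000
P(X=j) = C(n,j)·p₀^j·(1−p₀)^(n−j); p = Σ P(X=j) over j with P(X=j) ≤ P(X=19)
p-value (two-sided) = 0.00001
At α=0.1: p < α → reject H₀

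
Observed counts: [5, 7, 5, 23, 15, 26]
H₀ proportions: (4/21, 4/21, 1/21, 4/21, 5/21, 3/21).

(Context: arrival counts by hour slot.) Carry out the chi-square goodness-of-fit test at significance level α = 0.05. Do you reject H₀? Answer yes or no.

reject H₀: yes

n = 81; E_i = n·p_i = [15.43, 15.43, 3.86, 15.43, 19.29, 11.57]
χ² = (5−15.43)²/15.43 + (7−15.43)²/15.43 + (5−3.86)²/3.86 + (23−15.43)²/15.43 + (15−19.29)²/19.29 + (26−11.57)²/11.57 = 34.6512
df = 5
p-value (upper-tail) = 0.00000
At α=0.05: p < α → reject H₀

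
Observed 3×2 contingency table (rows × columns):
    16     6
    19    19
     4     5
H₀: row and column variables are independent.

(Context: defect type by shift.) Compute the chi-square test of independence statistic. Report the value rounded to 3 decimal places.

Row totals [22, 38, 9], col totals [39, 30], n=69
χ² = (16−12.43)²/12.43 + (6−9.57)²/9.57 + (19−21.48)²/21.48 + (19−16.52)²/16.52 + (4−5.09)²/5.09 + (5−3.91)²/3.91 = 3.5429
df = 2

test statistic = 3.543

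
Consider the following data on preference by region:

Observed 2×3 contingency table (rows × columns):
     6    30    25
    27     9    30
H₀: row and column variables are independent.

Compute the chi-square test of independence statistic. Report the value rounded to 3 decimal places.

Row totals [61, 66], col totals [33, 39, 55], n=127
χ² = (6−15.85)²/15.85 + (30−18.73)²/18.73 + (25−26.42)²/26.42 + (27−17.15)²/17.15 + (9−20.27)²/20.27 + (30−28.58)²/28.58 = 24.9677
df = 2

test statistic = 24.968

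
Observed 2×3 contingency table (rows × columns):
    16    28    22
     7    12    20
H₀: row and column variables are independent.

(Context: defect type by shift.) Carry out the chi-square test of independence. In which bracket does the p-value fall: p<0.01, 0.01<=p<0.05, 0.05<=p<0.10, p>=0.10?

Row totals [66, 39], col totals [23, 40, 42], n=105
χ² = (16−14.46)²/14.46 + (28−25.14)²/25.14 + (22−26.40)²/26.40 + (7−8.54)²/8.54 + (12−14.86)²/14.86 + (20−15.60)²/15.60 = 3.2918
df = 2
p-value (upper-tail) = 0.19284
→ bracket: p>=0.10

p-value bracket: p>=0.10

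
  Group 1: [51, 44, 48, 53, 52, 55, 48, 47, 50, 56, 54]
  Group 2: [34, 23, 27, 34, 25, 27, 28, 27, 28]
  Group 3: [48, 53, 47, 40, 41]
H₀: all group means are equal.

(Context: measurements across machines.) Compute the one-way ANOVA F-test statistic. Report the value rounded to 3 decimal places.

test statistic = 80.314

Group means [50.73, 28.11, 45.80], grand mean 41.600
SSB = Σnᵢ(x̄ᵢ−x̄)² = 2642.129; SSW = ΣΣ(x−x̄ᵢ)² = 361.871
MSB = 2642.129/2 = 1321.0646; MSW = 361.871/22 = 16.4487
F = MSB/MSW = 80.3144
df = (2, 22)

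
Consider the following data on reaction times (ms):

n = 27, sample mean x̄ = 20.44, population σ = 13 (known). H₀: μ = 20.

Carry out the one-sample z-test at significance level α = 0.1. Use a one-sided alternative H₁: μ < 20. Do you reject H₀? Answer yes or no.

SE = σ/√n = 13/√27 = 2.5019
z = (x̄−μ₀)/SE = (20.44−20)/2.5019 = 0.1759
p-value (one-sided, H₁ less) = 0.56980
At α=0.1: p ≥ α → fail to reject H₀

reject H₀: no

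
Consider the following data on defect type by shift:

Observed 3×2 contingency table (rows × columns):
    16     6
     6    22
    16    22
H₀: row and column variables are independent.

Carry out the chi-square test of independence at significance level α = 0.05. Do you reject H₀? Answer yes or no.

Row totals [22, 28, 38], col totals [38, 50], n=88
χ² = (16−9.50)²/9.50 + (6−12.50)²/12.50 + (6−12.09)²/12.09 + (22−15.91)²/15.91 + (16−16.41)²/16.41 + (22−21.59)²/21.59 = 13.2456
df = 2
p-value (upper-tail) = 0.00133
At α=0.05: p < α → reject H₀

reject H₀: yes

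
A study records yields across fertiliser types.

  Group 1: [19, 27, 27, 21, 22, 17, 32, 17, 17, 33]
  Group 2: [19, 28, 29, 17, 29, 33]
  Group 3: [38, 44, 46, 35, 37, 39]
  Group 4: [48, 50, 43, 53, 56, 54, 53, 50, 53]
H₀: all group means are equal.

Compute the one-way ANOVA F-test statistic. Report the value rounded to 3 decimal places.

test statistic = 52.185

Group means [23.20, 25.83, 39.83, 51.11], grand mean 35.032
SSB = Σnᵢ(x̄ᵢ−x̄)² = 4372.812; SSW = ΣΣ(x−x̄ᵢ)² = 754.156
MSB = 4372.812/3 = 1457.6041; MSW = 754.156/27 = 27.9317
F = MSB/MSW = 52.1846
df = (3, 27)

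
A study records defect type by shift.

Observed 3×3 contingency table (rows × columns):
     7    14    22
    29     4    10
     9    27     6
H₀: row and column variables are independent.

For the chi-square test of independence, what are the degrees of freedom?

df = (r−1)(c−1) = (3−1)·(3−1) = 4

degrees of freedom = 4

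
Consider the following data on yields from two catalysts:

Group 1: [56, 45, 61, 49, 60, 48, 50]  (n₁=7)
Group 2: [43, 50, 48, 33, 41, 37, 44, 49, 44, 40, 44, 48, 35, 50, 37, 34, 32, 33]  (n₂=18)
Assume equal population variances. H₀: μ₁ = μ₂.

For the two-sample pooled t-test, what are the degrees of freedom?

degrees of freedom = 23

df = n₁ + n₂ − 2 = 7 + 18 − 2 = 23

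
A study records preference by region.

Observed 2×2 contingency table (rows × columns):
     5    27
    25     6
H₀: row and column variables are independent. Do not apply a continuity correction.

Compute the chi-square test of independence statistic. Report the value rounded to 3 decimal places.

test statistic = 26.688

Row totals [32, 31], col totals [30, 33], n=63
χ² = (5−15.24)²/15.24 + (27−16.76)²/16.76 + (25−14.76)²/14.76 + (6−16.24)²/16.24 = 26.6878
df = 1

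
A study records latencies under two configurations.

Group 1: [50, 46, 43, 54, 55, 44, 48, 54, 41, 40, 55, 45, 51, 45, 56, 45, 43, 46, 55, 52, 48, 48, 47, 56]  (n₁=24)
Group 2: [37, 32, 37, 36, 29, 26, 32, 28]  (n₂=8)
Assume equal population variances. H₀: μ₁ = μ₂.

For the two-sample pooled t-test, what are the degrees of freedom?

degrees of freedom = 30

df = n₁ + n₂ − 2 = 24 + 8 − 2 = 30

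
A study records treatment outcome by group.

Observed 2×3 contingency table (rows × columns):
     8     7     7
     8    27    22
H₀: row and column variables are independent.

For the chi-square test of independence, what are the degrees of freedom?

degrees of freedom = 2

df = (r−1)(c−1) = (2−1)·(3−1) = 2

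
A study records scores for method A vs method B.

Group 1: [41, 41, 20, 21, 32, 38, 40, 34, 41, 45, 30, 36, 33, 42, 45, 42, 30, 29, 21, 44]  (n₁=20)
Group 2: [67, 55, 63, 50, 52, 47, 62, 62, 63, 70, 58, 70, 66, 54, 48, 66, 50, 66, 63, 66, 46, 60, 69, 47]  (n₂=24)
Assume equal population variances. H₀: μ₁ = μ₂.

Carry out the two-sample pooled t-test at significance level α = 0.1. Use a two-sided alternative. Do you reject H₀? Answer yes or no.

x̄₁=35.250, s₁=8.071, n₁=20
x̄₂=59.167, s₂=8.074, n₂=24
s_p² = [19·8.071² + 23·8.074²]/42 = 65.1687
SE = √(s_p²·(1/20+1/24)) = 2.4441
t = (35.250−59.167)/2.4441 = -9.7853
df = 42
p-value (two-sided) = 0.00000
At α=0.1: p < α → reject H₀

reject H₀: yes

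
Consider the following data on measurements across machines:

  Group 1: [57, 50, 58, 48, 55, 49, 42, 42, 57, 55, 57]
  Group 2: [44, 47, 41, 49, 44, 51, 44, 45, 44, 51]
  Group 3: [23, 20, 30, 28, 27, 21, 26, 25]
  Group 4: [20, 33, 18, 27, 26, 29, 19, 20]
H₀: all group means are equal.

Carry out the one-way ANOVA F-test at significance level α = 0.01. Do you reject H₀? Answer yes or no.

reject H₀: yes

Group means [51.82, 46.00, 25.00, 24.00], grand mean 38.432
SSB = Σnᵢ(x̄ᵢ−x̄)² = 5653.445; SSW = ΣΣ(x−x̄ᵢ)² = 755.636
MSB = 5653.445/3 = 1884.4816; MSW = 755.636/33 = 22.8981
F = MSB/MSW = 82.2987
df = (3, 33)
p-value (upper-tail) = 0.00000
At α=0.01: p < α → reject H₀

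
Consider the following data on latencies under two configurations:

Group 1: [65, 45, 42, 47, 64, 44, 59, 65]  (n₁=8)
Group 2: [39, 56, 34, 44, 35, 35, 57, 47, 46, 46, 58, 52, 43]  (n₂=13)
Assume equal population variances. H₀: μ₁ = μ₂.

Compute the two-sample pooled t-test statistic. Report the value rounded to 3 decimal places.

test statistic = 2.029

x̄₁=53.875, s₁=10.288, n₁=8
x̄₂=45.538, s₂=8.403, n₂=13
s_p² = [7·10.288² + 12·8.403²]/19 = 83.5845
SE = √(s_p²·(1/8+1/13)) = 4.1082
t = (53.875−45.538)/4.1082 = 2.0292
df = 19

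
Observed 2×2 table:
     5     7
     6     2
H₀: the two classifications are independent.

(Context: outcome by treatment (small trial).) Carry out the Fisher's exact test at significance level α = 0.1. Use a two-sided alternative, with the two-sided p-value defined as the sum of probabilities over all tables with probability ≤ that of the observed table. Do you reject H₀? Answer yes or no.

Margins: r₁=12, r₂=8, c₁=11, c₂=9, n=20
p_obs = C(12,5)·C(8,6)/C(20,11); sum pmf over tables with pmf ≤ p_obs
p-value (two-sided) = 0.19681
At α=0.1: p ≥ α → fail to reject H₀

reject H₀: no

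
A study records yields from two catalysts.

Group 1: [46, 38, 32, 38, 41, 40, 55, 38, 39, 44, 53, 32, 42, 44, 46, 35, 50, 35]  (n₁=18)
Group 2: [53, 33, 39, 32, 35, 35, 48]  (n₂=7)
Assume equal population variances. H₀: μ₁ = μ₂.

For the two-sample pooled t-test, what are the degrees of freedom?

degrees of freedom = 23

df = n₁ + n₂ − 2 = 18 + 7 − 2 = 23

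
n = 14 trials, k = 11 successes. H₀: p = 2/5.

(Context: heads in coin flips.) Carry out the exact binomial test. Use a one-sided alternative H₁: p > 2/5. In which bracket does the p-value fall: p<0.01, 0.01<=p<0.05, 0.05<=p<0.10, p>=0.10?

Exact binomial: n=14, k=11, p₀=2/5=0.4000
P(X≥11) from Σ C(n,i)·p₀^i·(1−p₀)^(n−i)
p-value (one-sided, H₁ greater) = 0.00391
→ bracket: p<0.01

p-value bracket: p<0.01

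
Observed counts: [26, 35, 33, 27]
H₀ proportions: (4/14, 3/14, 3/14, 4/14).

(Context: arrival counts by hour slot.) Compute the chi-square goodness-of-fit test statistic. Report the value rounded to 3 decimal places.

test statistic = 8.886

n = 121; E_i = n·p_i = [34.57, 25.93, 25.93, 34.57]
χ² = (26−34.57)²/34.57 + (35−25.93)²/25.93 + (33−25.93)²/25.93 + (27−34.57)²/34.57 = 8.8857
df = 3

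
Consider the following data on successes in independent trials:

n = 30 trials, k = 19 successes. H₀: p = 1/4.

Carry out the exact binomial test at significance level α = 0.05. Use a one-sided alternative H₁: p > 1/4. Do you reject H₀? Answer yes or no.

Exact binomial: n=30, k=19, p₀=1/4=0.2500
P(X≥19) from Σ C(n,i)·p₀^i·(1−p₀)^(n−i)
p-value (one-sided, H₁ greater) = 0.00001
At α=0.05: p < α → reject H₀

reject H₀: yes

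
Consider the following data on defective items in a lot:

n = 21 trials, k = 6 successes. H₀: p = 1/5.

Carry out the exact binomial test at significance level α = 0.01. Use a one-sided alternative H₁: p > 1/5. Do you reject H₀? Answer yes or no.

Exact binomial: n=21, k=6, p₀=1/5=0.2000
P(X≥6) from Σ C(n,i)·p₀^i·(1−p₀)^(n−i)
p-value (one-sided, H₁ greater) = 0.23070
At α=0.01: p ≥ α → fail to reject H₀

reject H₀: no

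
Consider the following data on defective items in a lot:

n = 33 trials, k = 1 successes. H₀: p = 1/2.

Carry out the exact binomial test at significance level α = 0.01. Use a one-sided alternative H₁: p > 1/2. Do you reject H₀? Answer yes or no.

Exact binomial: n=33, k=1, p₀=1/2=0.5000
P(X≥1) from Σ C(n,i)·p₀^i·(1−p₀)^(n−i)
p-value (one-sided, H₁ greater) = 1.00000
At α=0.01: p ≥ α → fail to reject H₀

reject H₀: no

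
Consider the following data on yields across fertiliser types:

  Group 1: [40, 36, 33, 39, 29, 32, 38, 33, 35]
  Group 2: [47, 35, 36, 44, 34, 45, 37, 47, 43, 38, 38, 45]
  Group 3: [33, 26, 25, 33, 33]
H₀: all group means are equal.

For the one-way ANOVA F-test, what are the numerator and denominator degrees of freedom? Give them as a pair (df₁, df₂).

k = 3 groups, N = 26 total
df = (k−1, N−k) = (3−1, 26−3) = (2, 23)

degrees of freedom = [2, 23]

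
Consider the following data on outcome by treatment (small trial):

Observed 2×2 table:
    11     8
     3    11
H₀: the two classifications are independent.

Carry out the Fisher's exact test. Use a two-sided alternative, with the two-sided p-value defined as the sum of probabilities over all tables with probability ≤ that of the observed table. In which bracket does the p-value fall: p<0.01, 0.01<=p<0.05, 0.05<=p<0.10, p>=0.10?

p-value bracket: 0.05<=p<0.10

Margins: r₁=19, r₂=14, c₁=14, c₂=19, n=33
p_obs = C(19,11)·C(14,3)/C(33,14); sum pmf over tables with pmf ≤ p_obs
p-value (two-sided) = 0.07330
→ bracket: 0.05<=p<0.10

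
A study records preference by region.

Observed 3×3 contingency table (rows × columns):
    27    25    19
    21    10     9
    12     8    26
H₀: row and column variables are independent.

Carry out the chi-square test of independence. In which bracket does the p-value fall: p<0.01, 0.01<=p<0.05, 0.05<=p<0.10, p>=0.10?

p-value bracket: p<0.01

Row totals [71, 40, 46], col totals [60, 43, 54], n=157
χ² = (27−27.13)²/27.13 + (25−19.45)²/19.45 + (19−24.42)²/24.42 + (21−15.29)²/15.29 + (10−10.96)²/10.96 + (9−13.76)²/13.76 + (12−17.58)²/17.58 + (8−12.60)²/12.60 + (26−15.82)²/15.82 = 16.6517
df = 4
p-value (upper-tail) = 0.00226
→ bracket: p<0.01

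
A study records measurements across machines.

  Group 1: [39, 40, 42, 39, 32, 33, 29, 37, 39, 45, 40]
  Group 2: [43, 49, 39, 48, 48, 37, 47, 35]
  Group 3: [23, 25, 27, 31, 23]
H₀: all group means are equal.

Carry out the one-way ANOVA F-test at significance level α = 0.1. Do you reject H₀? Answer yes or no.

Group means [37.73, 43.25, 25.80], grand mean 37.083
SSB = Σnᵢ(x̄ᵢ−x̄)² = 945.352; SSW = ΣΣ(x−x̄ᵢ)² = 480.482
MSB = 945.352/2 = 472.6758; MSW = 480.482/21 = 22.8801
F = MSB/MSW = 20.6588
df = (2, 21)
p-value (upper-tail) = 0.00001
At α=0.1: p < α → reject H₀

reject H₀: yes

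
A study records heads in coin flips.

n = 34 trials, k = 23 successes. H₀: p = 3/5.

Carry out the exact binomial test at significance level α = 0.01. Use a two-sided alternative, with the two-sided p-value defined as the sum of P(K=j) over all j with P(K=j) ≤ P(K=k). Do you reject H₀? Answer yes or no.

reject H₀: no

Exact binomial: n=34, k=23, p₀=3/5=0.6000
P(X=j) = C(n,j)·p₀^j·(1−p₀)^(n−j); p = Σ P(X=j) over j with P(X=j) ≤ P(X=23)
p-value (two-sided) = 0.38811
At α=0.01: p ≥ α → fail to reject H₀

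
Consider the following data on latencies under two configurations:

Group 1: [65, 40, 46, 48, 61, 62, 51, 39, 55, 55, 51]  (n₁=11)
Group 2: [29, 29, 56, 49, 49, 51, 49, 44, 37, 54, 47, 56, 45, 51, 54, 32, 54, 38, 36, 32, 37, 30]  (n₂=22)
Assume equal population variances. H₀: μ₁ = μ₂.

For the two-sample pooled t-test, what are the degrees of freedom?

df = n₁ + n₂ − 2 = 11 + 22 − 2 = 31

degrees of freedom = 31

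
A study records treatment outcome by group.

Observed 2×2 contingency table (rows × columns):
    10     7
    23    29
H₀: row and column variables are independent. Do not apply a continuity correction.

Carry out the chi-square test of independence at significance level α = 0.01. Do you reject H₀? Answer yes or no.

Row totals [17, 52], col totals [33, 36], n=69
χ² = (10−8.13)²/8.13 + (7−8.87)²/8.87 + (23−24.87)²/24.87 + (29−27.13)²/27.13 = 1.0934
df = 1
p-value (upper-tail) = 0.29573
At α=0.01: p ≥ α → fail to reject H₀

reject H₀: no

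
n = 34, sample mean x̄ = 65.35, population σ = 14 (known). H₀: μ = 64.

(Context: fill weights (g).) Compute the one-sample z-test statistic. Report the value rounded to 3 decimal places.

test statistic = 0.562

SE = σ/√n = 14/√34 = 2.4010
z = (x̄−μ₀)/SE = (65.35−64)/2.4010 = 0.5623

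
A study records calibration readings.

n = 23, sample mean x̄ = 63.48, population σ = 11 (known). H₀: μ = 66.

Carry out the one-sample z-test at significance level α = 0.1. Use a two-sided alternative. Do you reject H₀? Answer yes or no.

reject H₀: no

SE = σ/√n = 11/√23 = 2.2937
z = (x̄−μ₀)/SE = (63.48−66)/2.2937 = -1.0987
p-value (two-sided) = 0.27191
At α=0.1: p ≥ α → fail to reject H₀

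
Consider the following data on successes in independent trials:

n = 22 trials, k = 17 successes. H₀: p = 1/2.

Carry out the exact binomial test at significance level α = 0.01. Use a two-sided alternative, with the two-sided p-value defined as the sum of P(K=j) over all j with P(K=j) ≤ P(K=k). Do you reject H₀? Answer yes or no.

Exact binomial: n=22, k=17, p₀=1/2=0.5000
P(X=j) = C(n,j)·p₀^j·(1−p₀)^(n−j); p = Σ P(X=j) over j with P(X=j) ≤ P(X=17)
p-value (two-sided) = 0.01690
At α=0.01: p ≥ α → fail to reject H₀

reject H₀: no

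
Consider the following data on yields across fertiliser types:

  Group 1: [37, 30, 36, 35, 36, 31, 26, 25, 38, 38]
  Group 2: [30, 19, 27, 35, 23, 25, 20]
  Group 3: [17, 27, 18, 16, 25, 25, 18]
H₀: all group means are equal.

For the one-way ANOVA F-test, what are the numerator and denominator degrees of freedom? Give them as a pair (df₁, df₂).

k = 3 groups, N = 24 total
df = (k−1, N−k) = (3−1, 24−3) = (2, 21)

degrees of freedom = [2, 21]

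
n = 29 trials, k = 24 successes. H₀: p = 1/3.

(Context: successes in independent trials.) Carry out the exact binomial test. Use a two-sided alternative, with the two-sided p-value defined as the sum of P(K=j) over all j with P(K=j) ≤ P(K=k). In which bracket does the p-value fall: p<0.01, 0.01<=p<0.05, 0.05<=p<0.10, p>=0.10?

p-value bracket: p<0.01

Exact binomial: n=29, k=24, p₀=1/3=0.3333
P(X=j) = C(n,j)·p₀^j·(1−p₀)^(n−j); p = Σ P(X=j) over j with P(X=j) ≤ P(X=24)
p-value (two-sided) = 0.00000
→ bracket: p<0.01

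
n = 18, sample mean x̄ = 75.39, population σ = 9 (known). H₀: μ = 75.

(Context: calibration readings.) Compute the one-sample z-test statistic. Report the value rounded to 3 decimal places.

test statistic = 0.184

SE = σ/√n = 9/√18 = 2.1213
z = (x̄−μ₀)/SE = (75.39−75)/2.1213 = 0.1838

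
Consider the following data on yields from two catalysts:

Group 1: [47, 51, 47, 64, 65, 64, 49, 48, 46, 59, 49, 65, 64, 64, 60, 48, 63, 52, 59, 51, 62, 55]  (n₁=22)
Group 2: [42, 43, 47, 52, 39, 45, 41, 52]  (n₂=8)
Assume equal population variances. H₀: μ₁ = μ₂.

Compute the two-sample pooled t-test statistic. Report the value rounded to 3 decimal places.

test statistic = 3.928

x̄₁=56.000, s₁=7.211, n₁=22
x̄₂=45.125, s₂=4.883, n₂=8
s_p² = [21·7.211² + 7·4.883²]/28 = 44.9598
SE = √(s_p²·(1/22+1/8)) = 2.7683
t = (56.000−45.125)/2.7683 = 3.9284
df = 28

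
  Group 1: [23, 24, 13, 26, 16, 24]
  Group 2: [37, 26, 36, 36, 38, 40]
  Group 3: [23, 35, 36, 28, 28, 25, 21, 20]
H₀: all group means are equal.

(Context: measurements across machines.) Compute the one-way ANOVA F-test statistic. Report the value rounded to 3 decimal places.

test statistic = 10.690

Group means [21.00, 35.50, 27.00], grand mean 27.750
SSB = Σnᵢ(x̄ᵢ−x̄)² = 638.250; SSW = ΣΣ(x−x̄ᵢ)² = 507.500
MSB = 638.250/2 = 319.1250; MSW = 507.500/17 = 29.8529
F = MSB/MSW = 10.6899
df = (2, 17)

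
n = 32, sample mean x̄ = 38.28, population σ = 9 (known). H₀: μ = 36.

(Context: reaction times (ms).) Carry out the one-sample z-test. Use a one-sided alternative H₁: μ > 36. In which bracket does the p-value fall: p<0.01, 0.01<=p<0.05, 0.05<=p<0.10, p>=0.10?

p-value bracket: 0.05<=p<0.10

SE = σ/√n = 9/√32 = 1.5910
z = (x̄−μ₀)/SE = (38.28−36)/1.5910 = 1.4331
p-value (one-sided, H₁ greater) = 0.07592
→ bracket: 0.05<=p<0.10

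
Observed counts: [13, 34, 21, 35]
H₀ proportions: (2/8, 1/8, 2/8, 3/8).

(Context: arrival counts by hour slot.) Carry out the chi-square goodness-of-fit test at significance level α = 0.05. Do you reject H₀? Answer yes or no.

reject H₀: yes

n = 103; E_i = n·p_i = [25.75, 12.88, 25.75, 38.62]
χ² = (13−25.75)²/25.75 + (34−12.88)²/12.88 + (21−25.75)²/25.75 + (35−38.62)²/38.62 = 42.1909
df = 3
p-value (upper-tail) = 0.00000
At α=0.05: p < α → reject H₀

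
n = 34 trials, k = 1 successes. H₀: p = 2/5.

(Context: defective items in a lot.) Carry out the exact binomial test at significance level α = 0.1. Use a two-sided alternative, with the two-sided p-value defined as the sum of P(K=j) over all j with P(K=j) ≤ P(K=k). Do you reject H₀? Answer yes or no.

Exact binomial: n=34, k=1, p₀=2/5=0.4000
P(X=j) = C(n,j)·p₀^j·(1−p₀)^(n−j); p = Σ P(X=j) over j with P(X=j) ≤ P(X=1)
p-value (two-sided) = 0.00000
At α=0.1: p < α → reject H₀

reject H₀: yes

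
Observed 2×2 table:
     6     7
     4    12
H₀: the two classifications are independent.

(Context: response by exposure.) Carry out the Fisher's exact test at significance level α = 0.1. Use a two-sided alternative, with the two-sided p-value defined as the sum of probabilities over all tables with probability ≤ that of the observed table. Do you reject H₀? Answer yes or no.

Margins: r₁=13, r₂=16, c₁=10, c₂=19, n=29
p_obs = C(13,6)·C(16,4)/C(29,10); sum pmf over tables with pmf ≤ p_obs
p-value (two-sided) = 0.27014
At α=0.1: p ≥ α → fail to reject H₀

reject H₀: no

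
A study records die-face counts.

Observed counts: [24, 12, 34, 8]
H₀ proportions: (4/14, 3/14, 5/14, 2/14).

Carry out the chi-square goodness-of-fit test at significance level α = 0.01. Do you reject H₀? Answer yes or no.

reject H₀: no

n = 78; E_i = n·p_i = [22.29, 16.71, 27.86, 11.14]
χ² = (24−22.29)²/22.29 + (12−16.71)²/16.71 + (34−27.86)²/27.86 + (8−11.14)²/11.14 = 3.7026
df = 3
p-value (upper-tail) = 0.29542
At α=0.01: p ≥ α → fail to reject H₀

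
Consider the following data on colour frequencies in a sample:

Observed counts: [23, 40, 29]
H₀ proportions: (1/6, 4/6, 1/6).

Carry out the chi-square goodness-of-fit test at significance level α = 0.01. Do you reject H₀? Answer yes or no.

reject H₀: yes

n = 92; E_i = n·p_i = [15.33, 61.33, 15.33]
χ² = (23−15.33)²/15.33 + (40−61.33)²/61.33 + (29−15.33)²/15.33 = 23.4348
df = 2
p-value (upper-tail) = 0.00001
At α=0.01: p < α → reject H₀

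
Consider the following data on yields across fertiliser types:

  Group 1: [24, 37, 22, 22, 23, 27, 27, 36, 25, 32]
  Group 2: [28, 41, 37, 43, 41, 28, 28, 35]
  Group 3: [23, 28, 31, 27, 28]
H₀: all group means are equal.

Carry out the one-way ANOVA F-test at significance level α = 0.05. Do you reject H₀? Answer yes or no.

reject H₀: yes

Group means [27.50, 35.12, 27.40], grand mean 30.130
SSB = Σnᵢ(x̄ᵢ−x̄)² = 306.034; SSW = ΣΣ(x−x̄ᵢ)² = 602.575
MSB = 306.034/2 = 153.0168; MSW = 602.575/20 = 30.1288
F = MSB/MSW = 5.0788
df = (2, 20)
p-value (upper-tail) = 0.01646
At α=0.05: p < α → reject H₀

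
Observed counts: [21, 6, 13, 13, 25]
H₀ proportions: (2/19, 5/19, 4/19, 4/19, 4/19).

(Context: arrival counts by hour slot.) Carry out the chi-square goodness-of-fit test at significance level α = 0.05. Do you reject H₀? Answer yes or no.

n = 78; E_i = n·p_i = [8.21, 20.53, 16.42, 16.42, 16.42]
χ² = (21−8.21)²/8.21 + (6−20.53)²/20.53 + (13−16.42)²/16.42 + (13−16.42)²/16.42 + (25−16.42)²/16.42 = 36.1096
df = 4
p-value (upper-tail) = 0.00000
At α=0.05: p < α → reject H₀

reject H₀: yes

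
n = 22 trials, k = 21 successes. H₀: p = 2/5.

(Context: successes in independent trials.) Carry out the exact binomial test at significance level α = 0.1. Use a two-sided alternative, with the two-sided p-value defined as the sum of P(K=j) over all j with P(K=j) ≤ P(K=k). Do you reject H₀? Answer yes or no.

Exact binomial: n=22, k=21, p₀=2/5=0.4000
P(X=j) = C(n,j)·p₀^j·(1−p₀)^(n−j); p = Σ P(X=j) over j with P(X=j) ≤ P(X=21)
p-value (two-sided) = 0.00000
At α=0.1: p < α → reject H₀

reject H₀: yes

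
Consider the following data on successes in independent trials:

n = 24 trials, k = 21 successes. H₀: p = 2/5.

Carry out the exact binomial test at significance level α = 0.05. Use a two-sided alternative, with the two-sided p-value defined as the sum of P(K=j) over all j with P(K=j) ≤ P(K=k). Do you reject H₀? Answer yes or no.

Exact binomial: n=24, k=21, p₀=2/5=0.4000
P(X=j) = C(n,j)·p₀^j·(1−p₀)^(n−j); p = Σ P(X=j) over j with P(X=j) ≤ P(X=21)
p-value (two-sided) = 0.00000
At α=0.05: p < α → reject H₀

reject H₀: yes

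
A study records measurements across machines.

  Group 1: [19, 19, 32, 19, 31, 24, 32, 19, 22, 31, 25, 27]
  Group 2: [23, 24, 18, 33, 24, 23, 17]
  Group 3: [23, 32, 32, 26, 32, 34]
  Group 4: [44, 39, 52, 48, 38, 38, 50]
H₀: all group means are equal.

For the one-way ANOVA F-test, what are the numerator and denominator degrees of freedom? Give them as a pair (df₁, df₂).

degrees of freedom = [3, 28]

k = 4 groups, N = 32 total
df = (k−1, N−k) = (4−1, 32−4) = (3, 28)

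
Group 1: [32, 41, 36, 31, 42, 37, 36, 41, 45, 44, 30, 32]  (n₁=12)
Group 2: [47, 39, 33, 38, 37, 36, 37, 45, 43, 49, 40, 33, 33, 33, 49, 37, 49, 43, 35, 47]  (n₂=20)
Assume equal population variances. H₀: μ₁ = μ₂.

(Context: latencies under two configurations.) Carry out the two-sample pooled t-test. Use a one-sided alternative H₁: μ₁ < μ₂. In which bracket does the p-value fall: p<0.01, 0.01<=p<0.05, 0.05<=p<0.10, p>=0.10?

p-value bracket: 0.05<=p<0.10

x̄₁=37.250, s₁=5.276, n₁=12
x̄₂=40.150, s₂=5.860, n₂=20
s_p² = [11·5.276² + 19·5.860²]/30 = 31.9600
SE = √(s_p²·(1/12+1/20)) = 2.0643
t = (37.250−40.150)/2.0643 = -1.4048
df = 30
p-value (one-sided, H₁ less) = 0.08517
→ bracket: 0.05<=p<0.10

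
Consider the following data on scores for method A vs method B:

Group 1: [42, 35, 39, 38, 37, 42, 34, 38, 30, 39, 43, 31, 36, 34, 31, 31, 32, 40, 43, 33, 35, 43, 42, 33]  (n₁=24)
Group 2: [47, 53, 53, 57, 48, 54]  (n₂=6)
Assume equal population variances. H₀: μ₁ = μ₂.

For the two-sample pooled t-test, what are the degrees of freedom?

df = n₁ + n₂ − 2 = 24 + 6 − 2 = 28

degrees of freedom = 28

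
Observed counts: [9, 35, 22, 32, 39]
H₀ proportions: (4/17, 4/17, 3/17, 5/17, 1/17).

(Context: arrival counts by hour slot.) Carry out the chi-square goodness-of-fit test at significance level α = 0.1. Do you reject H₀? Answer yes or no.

n = 137; E_i = n·p_i = [32.24, 32.24, 24.18, 40.29, 8.06]
χ² = (9−32.24)²/32.24 + (35−32.24)²/32.24 + (22−24.18)²/24.18 + (32−40.29)²/40.29 + (39−8.06)²/8.06 = 137.6844
df = 4
p-value (upper-tail) = 0.00000
At α=0.1: p < α → reject H₀

reject H₀: yes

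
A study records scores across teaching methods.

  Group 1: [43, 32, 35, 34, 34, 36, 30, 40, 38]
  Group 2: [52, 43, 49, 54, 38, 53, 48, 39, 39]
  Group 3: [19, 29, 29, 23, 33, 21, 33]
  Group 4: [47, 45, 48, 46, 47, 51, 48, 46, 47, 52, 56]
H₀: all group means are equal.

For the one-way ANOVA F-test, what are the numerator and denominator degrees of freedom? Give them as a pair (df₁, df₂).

k = 4 groups, N = 36 total
df = (k−1, N−k) = (4−1, 36−4) = (3, 32)

degrees of freedom = [3, 32]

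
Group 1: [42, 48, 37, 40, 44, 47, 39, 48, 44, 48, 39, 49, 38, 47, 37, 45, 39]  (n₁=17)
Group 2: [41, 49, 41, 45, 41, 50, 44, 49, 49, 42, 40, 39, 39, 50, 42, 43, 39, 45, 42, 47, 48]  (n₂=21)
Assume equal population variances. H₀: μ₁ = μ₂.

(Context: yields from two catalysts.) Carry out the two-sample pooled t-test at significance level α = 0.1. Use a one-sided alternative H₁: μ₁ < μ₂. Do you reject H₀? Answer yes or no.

x̄₁=43.000, s₁=4.359, n₁=17
x̄₂=44.048, s₂=3.905, n₂=21
s_p² = [16·4.359² + 20·3.905²]/36 = 16.9153
SE = √(s_p²·(1/17+1/21)) = 1.3418
t = (43.000−44.048)/1.3418 = -0.7807
df = 36
p-value (one-sided, H₁ less) = 0.22003
At α=0.1: p ≥ α → fail to reject H₀

reject H₀: no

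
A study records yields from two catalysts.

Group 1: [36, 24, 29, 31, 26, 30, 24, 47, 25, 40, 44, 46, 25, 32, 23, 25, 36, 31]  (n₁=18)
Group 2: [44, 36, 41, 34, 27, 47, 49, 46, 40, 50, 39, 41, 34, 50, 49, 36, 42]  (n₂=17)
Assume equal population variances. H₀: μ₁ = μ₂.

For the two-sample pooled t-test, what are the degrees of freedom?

degrees of freedom = 33

df = n₁ + n₂ − 2 = 18 + 17 − 2 = 33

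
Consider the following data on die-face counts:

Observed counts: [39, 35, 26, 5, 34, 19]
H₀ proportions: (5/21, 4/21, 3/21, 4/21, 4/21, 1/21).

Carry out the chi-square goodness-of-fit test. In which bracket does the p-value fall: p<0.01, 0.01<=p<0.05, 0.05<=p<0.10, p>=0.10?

p-value bracket: p<0.01

n = 158; E_i = n·p_i = [37.62, 30.10, 22.57, 30.10, 30.10, 7.52]
χ² = (39−37.62)²/37.62 + (35−30.10)²/30.10 + (26−22.57)²/22.57 + (5−30.10)²/30.10 + (34−30.10)²/30.10 + (19−7.52)²/7.52 = 40.3082
df = 5
p-value (upper-tail) = 0.00000
→ bracket: p<0.01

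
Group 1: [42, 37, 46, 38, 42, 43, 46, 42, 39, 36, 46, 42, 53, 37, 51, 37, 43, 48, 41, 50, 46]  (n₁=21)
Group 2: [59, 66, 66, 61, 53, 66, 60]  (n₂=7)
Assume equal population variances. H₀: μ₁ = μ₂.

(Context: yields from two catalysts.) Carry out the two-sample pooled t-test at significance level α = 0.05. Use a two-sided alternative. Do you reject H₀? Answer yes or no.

reject H₀: yes

x̄₁=43.095, s₁=4.898, n₁=21
x̄₂=61.571, s₂=4.860, n₂=7
s_p² = [20·4.898² + 6·4.860²]/26 = 23.9048
SE = √(s_p²·(1/21+1/7)) = 2.1338
t = (43.095−61.571)/2.1338 = -8.6586
df = 26
p-value (two-sided) = 0.00000
At α=0.05: p < α → reject H₀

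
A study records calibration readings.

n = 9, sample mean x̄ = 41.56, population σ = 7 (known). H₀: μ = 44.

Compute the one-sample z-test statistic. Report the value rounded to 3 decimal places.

test statistic = -1.046

SE = σ/√n = 7/√9 = 2.3333
z = (x̄−μ₀)/SE = (41.56−44)/2.3333 = -1.0457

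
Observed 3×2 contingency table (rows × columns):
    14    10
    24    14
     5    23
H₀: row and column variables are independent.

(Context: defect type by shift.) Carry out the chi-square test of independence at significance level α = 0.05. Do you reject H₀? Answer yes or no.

Row totals [24, 38, 28], col totals [43, 47], n=90
χ² = (14−11.47)²/11.47 + (10−12.53)²/12.53 + (24−18.16)²/18.16 + (14−19.84)²/19.84 + (5−13.38)²/13.38 + (23−14.62)²/14.62 = 14.7210
df = 2
p-value (upper-tail) = 0.00064
At α=0.05: p < α → reject H₀

reject H₀: yes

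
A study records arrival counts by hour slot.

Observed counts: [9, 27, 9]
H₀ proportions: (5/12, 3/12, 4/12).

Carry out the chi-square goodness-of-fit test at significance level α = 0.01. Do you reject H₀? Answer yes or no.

n = 45; E_i = n·p_i = [18.75, 11.25, 15.00]
χ² = (9−18.75)²/18.75 + (27−11.25)²/11.25 + (9−15.00)²/15.00 = 29.5200
df = 2
p-value (upper-tail) = 0.00000
At α=0.01: p < α → reject H₀

reject H₀: yes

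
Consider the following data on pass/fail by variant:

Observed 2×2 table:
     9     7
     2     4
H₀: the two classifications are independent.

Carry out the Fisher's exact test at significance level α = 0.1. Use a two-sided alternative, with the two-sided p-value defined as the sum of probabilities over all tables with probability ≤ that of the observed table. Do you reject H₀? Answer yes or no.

Margins: r₁=16, r₂=6, c₁=11, c₂=11, n=22
p_obs = C(16,9)·C(6,2)/C(22,11); sum pmf over tables with pmf ≤ p_obs
p-value (two-sided) = 0.63512
At α=0.1: p ≥ α → fail to reject H₀

reject H₀: no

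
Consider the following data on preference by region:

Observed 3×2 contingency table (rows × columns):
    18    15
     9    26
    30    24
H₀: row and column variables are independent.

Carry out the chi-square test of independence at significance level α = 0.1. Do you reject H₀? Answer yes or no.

Row totals [33, 35, 54], col totals [57, 65], n=122
χ² = (18−15.42)²/15.42 + (15−17.58)²/17.58 + (9−16.35)²/16.35 + (26−18.65)²/18.65 + (30−25.23)²/25.23 + (24−28.77)²/28.77 = 8.7094
df = 2
p-value (upper-tail) = 0.01285
At α=0.1: p < α → reject H₀

reject H₀: yes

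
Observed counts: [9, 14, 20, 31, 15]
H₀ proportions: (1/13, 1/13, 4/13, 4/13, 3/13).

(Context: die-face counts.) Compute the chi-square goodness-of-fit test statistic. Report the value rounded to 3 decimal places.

n = 89; E_i = n·p_i = [6.85, 6.85, 27.38, 27.38, 20.54]
χ² = (9−6.85)²/6.85 + (14−6.85)²/6.85 + (20−27.38)²/27.38 + (31−27.38)²/27.38 + (15−20.54)²/20.54 = 12.1152
df = 4

test statistic = 12.115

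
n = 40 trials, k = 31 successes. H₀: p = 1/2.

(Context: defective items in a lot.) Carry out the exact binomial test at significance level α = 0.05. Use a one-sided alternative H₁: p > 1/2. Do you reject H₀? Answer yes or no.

reject H₀: yes

Exact binomial: n=40, k=31, p₀=1/2=0.5000
P(X≥31) from Σ C(n,i)·p₀^i·(1−p₀)^(n−i)
p-value (one-sided, H₁ greater) = 0.00034
At α=0.05: p < α → reject H₀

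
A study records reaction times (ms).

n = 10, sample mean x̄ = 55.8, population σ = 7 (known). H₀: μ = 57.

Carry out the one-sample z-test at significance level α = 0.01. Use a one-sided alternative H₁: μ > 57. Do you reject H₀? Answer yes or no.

SE = σ/√n = 7/√10 = 2.2136
z = (x̄−μ₀)/SE = (55.8−57)/2.2136 = -0.5421
p-value (one-sided, H₁ greater) = 0.70613
At α=0.01: p ≥ α → fail to reject H₀

reject H₀: no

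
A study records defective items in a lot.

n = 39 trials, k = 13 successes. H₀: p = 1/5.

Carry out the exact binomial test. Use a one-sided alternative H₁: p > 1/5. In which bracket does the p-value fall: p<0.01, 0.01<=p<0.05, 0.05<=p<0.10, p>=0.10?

Exact binomial: n=39, k=13, p₀=1/5=0.2000
P(X≥13) from Σ C(n,i)·p₀^i·(1−p₀)^(n−i)
p-value (one-sided, H₁ greater) = 0.03550
→ bracket: 0.01<=p<0.05

p-value bracket: 0.01<=p<0.05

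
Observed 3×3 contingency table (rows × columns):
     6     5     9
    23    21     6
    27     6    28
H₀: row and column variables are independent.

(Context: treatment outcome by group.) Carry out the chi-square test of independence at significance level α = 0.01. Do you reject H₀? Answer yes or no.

reject H₀: yes

Row totals [20, 50, 61], col totals [56, 32, 43], n=131
χ² = (6−8.55)²/8.55 + (5−4.89)²/4.89 + (9−6.56)²/6.56 + (23−21.37)²/21.37 + (21−12.21)²/12.21 + (6−16.41)²/16.41 + (27−26.08)²/26.08 + (6−14.90)²/14.90 + (28−20.02)²/20.02 = 23.2438
df = 4
p-value (upper-tail) = 0.00011
At α=0.01: p < α → reject H₀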